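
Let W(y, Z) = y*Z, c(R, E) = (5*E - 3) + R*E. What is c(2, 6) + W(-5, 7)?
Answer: 4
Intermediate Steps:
c(R, E) = -3 + 5*E + E*R (c(R, E) = (-3 + 5*E) + E*R = -3 + 5*E + E*R)
W(y, Z) = Z*y
c(2, 6) + W(-5, 7) = (-3 + 5*6 + 6*2) + 7*(-5) = (-3 + 30 + 12) - 35 = 39 - 35 = 4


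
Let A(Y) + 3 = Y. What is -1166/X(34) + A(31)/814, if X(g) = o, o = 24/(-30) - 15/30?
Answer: 4745802/5291 ≈ 896.96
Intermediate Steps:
A(Y) = -3 + Y
o = -13/10 (o = 24*(-1/30) - 15*1/30 = -⅘ - ½ = -13/10 ≈ -1.3000)
X(g) = -13/10
-1166/X(34) + A(31)/814 = -1166/(-13/10) + (-3 + 31)/814 = -1166*(-10/13) + 28*(1/814) = 11660/13 + 14/407 = 4745802/5291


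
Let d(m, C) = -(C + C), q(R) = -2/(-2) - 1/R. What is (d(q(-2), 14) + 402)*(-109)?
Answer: -40766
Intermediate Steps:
q(R) = 1 - 1/R (q(R) = -2*(-1/2) - 1/R = 1 - 1/R)
d(m, C) = -2*C
(d(q(-2), 14) + 402)*(-109) = (-2*14 + 402)*(-109) = (-28 + 402)*(-109) = 374*(-109) = -40766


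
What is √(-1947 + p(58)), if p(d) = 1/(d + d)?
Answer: I*√6549679/58 ≈ 44.125*I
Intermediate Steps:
p(d) = 1/(2*d)
√(-1947 + p(58)) = √(-1947 + (½)/58) = √(-1947 + (½)*(1/58)) = √(-1947 + 1/116) = √(-225851/116) = I*√6549679/58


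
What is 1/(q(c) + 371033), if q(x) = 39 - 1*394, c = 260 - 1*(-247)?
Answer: 1/370678 ≈ 2.6978e-6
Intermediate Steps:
c = 507 (c = 260 + 247 = 507)
q(x) = -355 (q(x) = 39 - 394 = -355)
1/(q(c) + 371033) = 1/(-355 + 371033) = 1/370678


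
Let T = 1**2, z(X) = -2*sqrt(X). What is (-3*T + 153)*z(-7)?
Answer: -300*I*sqrt(7) ≈ -793.73*I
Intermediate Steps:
T = 1
(-3*T + 153)*z(-7) = (-3*1 + 153)*(-2*I*sqrt(7)) = (-3 + 153)*(-2*I*sqrt(7)) = 150*(-2*I*sqrt(7)) = -300*I*sqrt(7)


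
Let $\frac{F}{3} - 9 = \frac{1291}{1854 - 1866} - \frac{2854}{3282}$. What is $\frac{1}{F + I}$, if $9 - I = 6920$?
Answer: $- \frac{2188}{15774077} \approx -0.00013871$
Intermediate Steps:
$I = -6911$ ($I = 9 - 6920 = -6911$)
$F = - \frac{652809}{2188}$ ($F = 27 + 3 \left(\frac{1291}{1854 - 1866} - \frac{2854}{3282}\right) = 27 + 3 \left(\frac{1291}{-12} - \frac{1427}{1641}\right) = 27 + 3 \left(1291 \left(- \frac{1}{12}\right) - \frac{1427}{1641}\right) = 27 + 3 \left(- \frac{1291}{12} - \frac{1427}{1641}\right) = 27 + 3 \left(- \frac{237295}{2188}\right) = 27 - \frac{711885}{2188} = - \frac{652809}{2188} \approx -298.36$)
$\frac{1}{F + I} = \frac{1}{- \frac{652809}{2188} - 6911} = \frac{1}{- \frac{15774077}{2188}} = - \frac{2188}{15774077}$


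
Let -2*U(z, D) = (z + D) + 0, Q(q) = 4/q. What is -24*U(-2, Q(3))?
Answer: -8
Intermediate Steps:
U(z, D) = -D/2 - z/2 (U(z, D) = -((z + D) + 0)/2 = -((D + z) + 0)/2 = -(D + z)/2 = -D/2 - z/2)
-24*U(-2, Q(3)) = -24*(-2/3 - ½*(-2)) = -24*(-2/3 + 1) = -24*(-½*4/3 + 1) = -24*(-⅔ + 1) = -24*⅓ = -8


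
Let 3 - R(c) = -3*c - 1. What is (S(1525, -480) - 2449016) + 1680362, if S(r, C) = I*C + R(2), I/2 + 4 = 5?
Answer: -769604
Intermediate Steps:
R(c) = 4 + 3*c (R(c) = 3 - (-3*c - 1) = 3 - (-1 - 3*c) = 3 + (1 + 3*c) = 4 + 3*c)
I = 2 (I = -8 + 2*5 = -8 + 10 = 2)
S(r, C) = 10 + 2*C (S(r, C) = 2*C + (4 + 3*2) = 2*C + (4 + 6) = 2*C + 10 = 10 + 2*C)
(S(1525, -480) - 2449016) + 1680362 = ((10 + 2*(-480)) - 2449016) + 1680362 = ((10 - 960) - 2449016) + 1680362 = (-950 - 2449016) + 1680362 = -2449966 + 1680362 = -769604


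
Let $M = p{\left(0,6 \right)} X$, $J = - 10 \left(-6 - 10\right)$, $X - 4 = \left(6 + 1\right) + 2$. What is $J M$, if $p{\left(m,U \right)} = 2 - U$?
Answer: $-8320$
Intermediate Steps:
$X = 13$ ($X = 4 + \left(\left(6 + 1\right) + 2\right) = 4 + \left(7 + 2\right) = 4 + 9 = 13$)
$J = 160$ ($J = \left(-10\right) \left(-16\right) = 160$)
$M = -52$ ($M = \left(2 - 6\right) 13 = \left(-4\right) 13 = -52$)
$J M = 160 \left(-52\right) = -8320$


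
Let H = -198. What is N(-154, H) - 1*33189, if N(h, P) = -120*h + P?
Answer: -14907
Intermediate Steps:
N(h, P) = P - 120*h
N(-154, H) - 1*33189 = (-198 - 120*(-154)) - 1*33189 = (-198 + 18480) - 33189 = 18282 - 33189 = -14907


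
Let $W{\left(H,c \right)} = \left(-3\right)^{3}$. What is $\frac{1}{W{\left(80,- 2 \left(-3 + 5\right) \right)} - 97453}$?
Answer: $- \frac{1}{97480} \approx -1.0259 \cdot 10^{-5}$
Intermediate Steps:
$W{\left(H,c \right)} = -27$
$\frac{1}{W{\left(80,- 2 \left(-3 + 5\right) \right)} - 97453} = \frac{1}{-27 - 97453} = \frac{1}{-97480} = - \frac{1}{97480}$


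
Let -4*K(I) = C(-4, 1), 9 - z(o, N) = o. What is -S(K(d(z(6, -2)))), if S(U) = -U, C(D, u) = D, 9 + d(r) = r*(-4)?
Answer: 1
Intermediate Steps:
z(o, N) = 9 - o
d(r) = -9 - 4*r (d(r) = -9 + r*(-4) = -9 - 4*r)
K(I) = 1 (K(I) = -¼*(-4) = 1)
-S(K(d(z(6, -2)))) = -(-1) = -1*(-1) = 1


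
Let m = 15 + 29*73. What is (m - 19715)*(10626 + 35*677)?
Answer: -603466143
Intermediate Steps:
m = 2132 (m = 15 + 2117 = 2132)
(m - 19715)*(10626 + 35*677) = (2132 - 19715)*(10626 + 35*677) = -17583*(10626 + 23695) = -17583*34321 = -603466143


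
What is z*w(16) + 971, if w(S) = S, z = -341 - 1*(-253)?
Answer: -437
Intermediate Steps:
z = -88 (z = -341 + 253 = -88)
z*w(16) + 971 = -88*16 + 971 = -1408 + 971 = -437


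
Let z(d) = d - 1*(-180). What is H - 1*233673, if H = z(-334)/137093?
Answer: -2912266613/12463 ≈ -2.3367e+5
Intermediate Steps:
z(d) = 180 + d (z(d) = d + 180 = 180 + d)
H = -14/12463 (H = (180 - 334)/137093 = -154*1/137093 = -14/12463 ≈ -0.0011233)
H - 1*233673 = -14/12463 - 1*233673 = -14/12463 - 233673 = -2912266613/12463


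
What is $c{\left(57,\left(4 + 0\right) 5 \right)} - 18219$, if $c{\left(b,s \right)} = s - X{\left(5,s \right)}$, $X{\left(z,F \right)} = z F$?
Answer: $-18299$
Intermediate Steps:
$X{\left(z,F \right)} = F z$
$c{\left(b,s \right)} = - 4 s$ ($c{\left(b,s \right)} = s - s 5 = s - 5 s = - 4 s$)
$c{\left(57,\left(4 + 0\right) 5 \right)} - 18219 = - 4 \left(4 + 0\right) 5 - 18219 = - 4 \cdot 4 \cdot 5 - 18219 = \left(-4\right) 20 - 18219 = -80 - 18219 = -18299$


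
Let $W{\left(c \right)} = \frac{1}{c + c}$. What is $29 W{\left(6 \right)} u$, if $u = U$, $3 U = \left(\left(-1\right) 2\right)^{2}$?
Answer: $\frac{29}{9} \approx 3.2222$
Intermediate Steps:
$W{\left(c \right)} = \frac{1}{2 c}$
$U = \frac{4}{3}$ ($U = \frac{\left(\left(-1\right) 2\right)^{2}}{3} = \frac{\left(-2\right)^{2}}{3} = \frac{1}{3} \cdot 4 = \frac{4}{3} \approx 1.3333$)
$u = \frac{4}{3} \approx 1.3333$
$29 W{\left(6 \right)} u = 29 \frac{1}{2 \cdot 6} \cdot \frac{4}{3} = 29 \cdot \frac{1}{2} \cdot \frac{1}{6} \cdot \frac{4}{3} = 29 \cdot \frac{1}{12} \cdot \frac{4}{3} = \frac{29}{12} \cdot \frac{4}{3} = \frac{29}{9}$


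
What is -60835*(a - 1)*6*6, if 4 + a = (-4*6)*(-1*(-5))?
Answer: 273757500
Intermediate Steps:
a = -124 (a = -4 + (-4*6)*(-1*(-5)) = -4 - 24*5 = -4 - 120 = -124)
-60835*(a - 1)*6*6 = -60835*(-124 - 1)*6*6 = -(-7604375)*36 = -60835*(-4500) = 273757500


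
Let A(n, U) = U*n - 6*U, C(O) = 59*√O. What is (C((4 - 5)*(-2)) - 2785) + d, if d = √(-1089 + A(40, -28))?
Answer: -2785 + 59*√2 + I*√2041 ≈ -2701.6 + 45.177*I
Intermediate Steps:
A(n, U) = -6*U + U*n
d = I*√2041 (d = √(-1089 - 28*(-6 + 40)) = √(-1089 - 28*34) = √(-1089 - 952) = √(-2041) = I*√2041 ≈ 45.177*I)
(C((4 - 5)*(-2)) - 2785) + d = (59*√((4 - 5)*(-2)) - 2785) + I*√2041 = (59*√(-1*(-2)) - 2785) + I*√2041 = (59*√2 - 2785) + I*√2041 = (-2785 + 59*√2) + I*√2041 = -2785 + 59*√2 + I*√2041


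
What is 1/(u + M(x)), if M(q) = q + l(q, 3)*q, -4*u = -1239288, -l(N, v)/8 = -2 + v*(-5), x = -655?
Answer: 1/220087 ≈ 4.5437e-6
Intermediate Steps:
l(N, v) = 16 + 40*v (l(N, v) = -8*(-2 + v*(-5)) = -8*(-2 - 5*v) = 16 + 40*v)
u = 309822 (u = -¼*(-1239288) = 309822)
M(q) = 137*q (M(q) = q + (16 + 40*3)*q = q + (16 + 120)*q = q + 136*q = 137*q)
1/(u + M(x)) = 1/(309822 + 137*(-655)) = 1/(309822 - 89735) = 1/220087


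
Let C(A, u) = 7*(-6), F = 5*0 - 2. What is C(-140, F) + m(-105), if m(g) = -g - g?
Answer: 168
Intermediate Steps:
m(g) = -2*g
F = -2 (F = 0 - 2 = -2)
C(A, u) = -42
C(-140, F) + m(-105) = -42 - 2*(-105) = -42 + 210 = 168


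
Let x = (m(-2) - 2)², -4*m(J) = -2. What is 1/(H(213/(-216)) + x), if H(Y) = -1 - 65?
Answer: -4/255 ≈ -0.015686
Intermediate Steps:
H(Y) = -66
m(J) = ½ (m(J) = -¼*(-2) = ½)
x = 9/4 (x = (½ - 2)² = (-3/2)² = 9/4 ≈ 2.2500)
1/(H(213/(-216)) + x) = 1/(-66 + 9/4) = 1/(-255/4) = -4/255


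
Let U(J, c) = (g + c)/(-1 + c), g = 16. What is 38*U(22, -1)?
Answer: -285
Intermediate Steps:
U(J, c) = (16 + c)/(-1 + c)
38*U(22, -1) = 38*((16 - 1)/(-1 - 1)) = 38*(15/(-2)) = 38*(-½*15) = 38*(-15/2) = -285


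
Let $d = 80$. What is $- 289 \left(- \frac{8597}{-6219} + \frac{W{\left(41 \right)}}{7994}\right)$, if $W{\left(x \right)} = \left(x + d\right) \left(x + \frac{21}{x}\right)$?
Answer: $- \frac{592226666002}{1019151063} \approx -581.1$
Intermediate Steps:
$W{\left(x \right)} = \left(80 + x\right) \left(x + \frac{21}{x}\right)$ ($W{\left(x \right)} = \left(x + 80\right) \left(x + \frac{21}{x}\right) = \left(80 + x\right) \left(x + \frac{21}{x}\right)$)
$- 289 \left(- \frac{8597}{-6219} + \frac{W{\left(41 \right)}}{7994}\right) = - 289 \left(- \frac{8597}{-6219} + \frac{21 + 41^{2} + 80 \cdot 41 + \frac{1680}{41}}{7994}\right) = - 289 \left(\left(-8597\right) \left(- \frac{1}{6219}\right) + \left(21 + 1681 + 3280 + 1680 \cdot \frac{1}{41}\right) \frac{1}{7994}\right) = - 289 \left(\frac{8597}{6219} + \left(21 + 1681 + 3280 + \frac{1680}{41}\right) \frac{1}{7994}\right) = - 289 \left(\frac{8597}{6219} + \frac{205942}{41} \cdot \frac{1}{7994}\right) = - 289 \left(\frac{8597}{6219} + \frac{102971}{163877}\right) = \left(-289\right) \frac{2049227218}{1019151063} = - \frac{592226666002}{1019151063}$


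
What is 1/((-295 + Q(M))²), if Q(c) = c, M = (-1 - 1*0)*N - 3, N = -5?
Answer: 1/85849 ≈ 1.1648e-5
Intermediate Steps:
M = 2 (M = (-1 - 1*0)*(-5) - 3 = (-1 + 0)*(-5) - 3 = -1*(-5) - 3 = 5 - 3 = 2)
1/((-295 + Q(M))²) = 1/((-295 + 2)²) = 1/((-293)²) = 1/85849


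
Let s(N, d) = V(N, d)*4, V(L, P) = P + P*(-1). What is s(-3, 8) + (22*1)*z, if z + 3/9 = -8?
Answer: -550/3 ≈ -183.33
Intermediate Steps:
V(L, P) = 0 (V(L, P) = P - P = 0)
z = -25/3 (z = -⅓ - 8 = -25/3 ≈ -8.3333)
s(N, d) = 0 (s(N, d) = 0*4 = 0)
s(-3, 8) + (22*1)*z = 0 + (22*1)*(-25/3) = 0 + 22*(-25/3) = 0 - 550/3 = -550/3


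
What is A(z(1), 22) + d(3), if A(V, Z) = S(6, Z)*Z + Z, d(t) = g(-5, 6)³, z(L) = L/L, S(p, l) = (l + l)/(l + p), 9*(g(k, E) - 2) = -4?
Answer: 307892/5103 ≈ 60.336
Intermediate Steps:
g(k, E) = 14/9 (g(k, E) = 2 + (⅑)*(-4) = 2 - 4/9 = 14/9)
S(p, l) = 2*l/(l + p) (S(p, l) = (2*l)/(l + p) = 2*l/(l + p))
z(L) = 1
d(t) = 2744/729 (d(t) = (14/9)³ = 2744/729)
A(V, Z) = Z + 2*Z²/(6 + Z) (A(V, Z) = (2*Z/(Z + 6))*Z + Z = (2*Z/(6 + Z))*Z + Z = 2*Z²/(6 + Z) + Z = Z + 2*Z²/(6 + Z))
A(z(1), 22) + d(3) = 3*22*(2 + 22)/(6 + 22) + 2744/729 = 3*22*24/28 + 2744/729 = 3*22*(1/28)*24 + 2744/729 = 396/7 + 2744/729 = 307892/5103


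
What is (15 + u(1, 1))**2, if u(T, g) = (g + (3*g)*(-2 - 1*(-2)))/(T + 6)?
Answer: 11236/49 ≈ 229.31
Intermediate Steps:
u(T, g) = g/(6 + T) (u(T, g) = (g + (3*g)*(-2 + 2))/(6 + T) = (g + (3*g)*0)/(6 + T) = (g + 0)/(6 + T) = g/(6 + T))
(15 + u(1, 1))**2 = (15 + 1/(6 + 1))**2 = (15 + 1/7)**2 = (106/7)**2 = 11236/49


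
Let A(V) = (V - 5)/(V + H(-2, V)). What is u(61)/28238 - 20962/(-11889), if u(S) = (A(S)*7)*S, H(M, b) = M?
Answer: 2514847298/1414826667 ≈ 1.7775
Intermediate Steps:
A(V) = (-5 + V)/(-2 + V) (A(V) = (V - 5)/(V - 2) = (-5 + V)/(-2 + V))
u(S) = 7*S*(-5 + S)/(-2 + S) (u(S) = (((-5 + S)/(-2 + S))*7)*S = (7*(-5 + S)/(-2 + S))*S = 7*S*(-5 + S)/(-2 + S))
u(61)/28238 - 20962/(-11889) = (7*61*(-5 + 61)/(-2 + 61))/28238 - 20962/(-11889) = (7*61*56/59)*(1/28238) - 20962*(-1/11889) = (7*61*(1/59)*56)*(1/28238) + 20962/11889 = (23912/59)*(1/28238) + 20962/11889 = 1708/119003 + 20962/11889 = 2514847298/1414826667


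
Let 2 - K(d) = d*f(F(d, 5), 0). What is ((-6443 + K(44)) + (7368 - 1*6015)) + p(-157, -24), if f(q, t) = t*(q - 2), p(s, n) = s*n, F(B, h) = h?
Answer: -1320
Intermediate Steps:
p(s, n) = n*s
f(q, t) = t*(-2 + q)
K(d) = 2 (K(d) = 2 - d*0*(-2 + 5) = 2 - d*0*3 = 2 - d*0 = 2 - 1*0 = 2 + 0 = 2)
((-6443 + K(44)) + (7368 - 1*6015)) + p(-157, -24) = ((-6443 + 2) + (7368 - 1*6015)) - 24*(-157) = (-6441 + (7368 - 6015)) + 3768 = (-6441 + 1353) + 3768 = -5088 + 3768 = -1320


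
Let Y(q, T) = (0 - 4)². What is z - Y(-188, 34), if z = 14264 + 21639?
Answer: 35887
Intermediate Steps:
Y(q, T) = 16 (Y(q, T) = (-4)² = 16)
z = 35903
z - Y(-188, 34) = 35903 - 1*16 = 35903 - 16 = 35887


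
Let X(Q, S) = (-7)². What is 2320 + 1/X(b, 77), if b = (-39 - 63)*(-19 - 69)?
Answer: 113681/49 ≈ 2320.0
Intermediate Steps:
b = 8976 (b = -102*(-88) = 8976)
X(Q, S) = 49
2320 + 1/X(b, 77) = 2320 + 1/49 = 113681/49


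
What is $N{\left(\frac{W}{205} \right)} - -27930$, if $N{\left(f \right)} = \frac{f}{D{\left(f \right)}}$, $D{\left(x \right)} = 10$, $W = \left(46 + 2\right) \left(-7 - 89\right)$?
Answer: $\frac{28625946}{1025} \approx 27928.0$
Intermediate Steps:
$W = -4608$ ($W = 48 \left(-96\right) = -4608$)
$N{\left(f \right)} = \frac{f}{10}$
$N{\left(\frac{W}{205} \right)} - -27930 = \frac{\left(-4608\right) \frac{1}{205}}{10} - -27930 = \frac{\left(-4608\right) \frac{1}{205}}{10} + 27930 = \frac{1}{10} \left(- \frac{4608}{205}\right) + 27930 = - \frac{2304}{1025} + 27930 = \frac{28625946}{1025}$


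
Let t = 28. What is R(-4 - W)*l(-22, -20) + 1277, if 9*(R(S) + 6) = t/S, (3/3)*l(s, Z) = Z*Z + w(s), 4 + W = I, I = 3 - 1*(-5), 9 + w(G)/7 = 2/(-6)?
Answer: -23251/27 ≈ -861.15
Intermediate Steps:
w(G) = -196/3 (w(G) = -63 + 7*(2/(-6)) = -63 + 7*(2*(-1/6)) = -63 + 7*(-1/3) = -63 - 7/3 = -196/3)
I = 8 (I = 3 + 5 = 8)
W = 4 (W = -4 + 8 = 4)
l(s, Z) = -196/3 + Z**2 (l(s, Z) = Z*Z - 196/3 = Z**2 - 196/3 = -196/3 + Z**2)
R(S) = -6 + 28/(9*S) (R(S) = -6 + (28/S)/9 = -6 + 28/(9*S))
R(-4 - W)*l(-22, -20) + 1277 = (-6 + 28/(9*(-4 - 1*4)))*(-196/3 + (-20)**2) + 1277 = (-6 + 28/(9*(-4 - 4)))*(-196/3 + 400) + 1277 = (-6 + (28/9)/(-8))*(1004/3) + 1277 = (-6 + (28/9)*(-1/8))*(1004/3) + 1277 = (-6 - 7/18)*(1004/3) + 1277 = -115/18*1004/3 + 1277 = -57730/27 + 1277 = -23251/27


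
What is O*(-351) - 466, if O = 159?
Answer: -56275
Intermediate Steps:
O*(-351) - 466 = 159*(-351) - 466 = -55809 - 466 = -56275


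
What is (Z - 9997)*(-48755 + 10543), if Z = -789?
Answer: 412154632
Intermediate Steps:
(Z - 9997)*(-48755 + 10543) = (-789 - 9997)*(-48755 + 10543) = -10786*(-38212) = 412154632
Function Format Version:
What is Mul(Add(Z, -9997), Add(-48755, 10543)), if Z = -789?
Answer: 412154632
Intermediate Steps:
Mul(Add(Z, -9997), Add(-48755, 10543)) = Mul(Add(-789, -9997), Add(-48755, 10543)) = Mul(-10786, -38212) = 412154632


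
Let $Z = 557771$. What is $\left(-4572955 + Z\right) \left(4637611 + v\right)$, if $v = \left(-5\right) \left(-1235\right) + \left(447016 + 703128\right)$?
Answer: $-23263695033120$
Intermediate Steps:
$v = 1156319$ ($v = 6175 + 1150144 = 1156319$)
$\left(-4572955 + Z\right) \left(4637611 + v\right) = \left(-4572955 + 557771\right) \left(4637611 + 1156319\right) = \left(-4015184\right) 5793930 = -23263695033120$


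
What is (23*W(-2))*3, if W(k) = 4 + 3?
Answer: 483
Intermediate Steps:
W(k) = 7
(23*W(-2))*3 = (23*7)*3 = 161*3 = 483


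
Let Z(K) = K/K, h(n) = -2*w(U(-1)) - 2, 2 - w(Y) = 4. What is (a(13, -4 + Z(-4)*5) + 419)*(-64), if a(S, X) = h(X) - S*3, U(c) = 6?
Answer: -24448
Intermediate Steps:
w(Y) = -2 (w(Y) = 2 - 1*4 = 2 - 4 = -2)
h(n) = 2 (h(n) = -2*(-2) - 2 = 4 - 2 = 2)
Z(K) = 1
a(S, X) = 2 - 3*S (a(S, X) = 2 - S*3 = 2 - 3*S)
(a(13, -4 + Z(-4)*5) + 419)*(-64) = ((2 - 3*13) + 419)*(-64) = ((2 - 39) + 419)*(-64) = (-37 + 419)*(-64) = 382*(-64) = -24448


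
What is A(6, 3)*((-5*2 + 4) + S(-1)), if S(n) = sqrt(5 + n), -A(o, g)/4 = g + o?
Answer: 144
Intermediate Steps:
A(o, g) = -4*g - 4*o (A(o, g) = -4*(g + o) = -4*g - 4*o)
A(6, 3)*((-5*2 + 4) + S(-1)) = (-4*3 - 4*6)*((-5*2 + 4) + sqrt(5 - 1)) = (-12 - 24)*((-10 + 4) + sqrt(4)) = -36*(-6 + 2) = -36*(-4) = 144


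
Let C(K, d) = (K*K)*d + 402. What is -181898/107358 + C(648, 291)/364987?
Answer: 6525974179751/19592137173 ≈ 333.09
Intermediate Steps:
C(K, d) = 402 + d*K² (C(K, d) = K²*d + 402 = d*K² + 402 = 402 + d*K²)
-181898/107358 + C(648, 291)/364987 = -181898/107358 + (402 + 291*648²)/364987 = -181898*1/107358 + (402 + 291*419904)*(1/364987) = -90949/53679 + (402 + 122192064)*(1/364987) = -90949/53679 + 122192466*(1/364987) = -90949/53679 + 122192466/364987 = 6525974179751/19592137173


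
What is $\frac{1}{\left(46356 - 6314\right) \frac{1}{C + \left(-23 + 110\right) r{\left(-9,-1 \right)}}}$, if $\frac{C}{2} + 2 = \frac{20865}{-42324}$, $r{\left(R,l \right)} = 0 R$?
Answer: $- \frac{35171}{282456268} \approx -0.00012452$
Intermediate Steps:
$r{\left(R,l \right)} = 0$
$C = - \frac{35171}{7054}$ ($C = -4 + 2 \frac{20865}{-42324} = -4 + 2 \cdot 20865 \left(- \frac{1}{42324}\right) = -4 + 2 \left(- \frac{6955}{14108}\right) = -4 - \frac{6955}{7054} = - \frac{35171}{7054} \approx -4.986$)
$\frac{1}{\left(46356 - 6314\right) \frac{1}{C + \left(-23 + 110\right) r{\left(-9,-1 \right)}}} = \frac{1}{\left(46356 - 6314\right) \frac{1}{- \frac{35171}{7054} + \left(-23 + 110\right) 0}} = \frac{1}{40042 \frac{1}{- \frac{35171}{7054} + 87 \cdot 0}} = \frac{1}{40042 \frac{1}{- \frac{35171}{7054} + 0}} = \frac{1}{40042 \frac{1}{- \frac{35171}{7054}}} = \frac{1}{40042 \left(- \frac{7054}{35171}\right)} = \frac{1}{- \frac{282456268}{35171}} = - \frac{35171}{282456268}$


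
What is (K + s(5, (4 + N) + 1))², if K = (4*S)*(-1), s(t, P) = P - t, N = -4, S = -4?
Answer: 144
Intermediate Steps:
K = 16 (K = (4*(-4))*(-1) = -16*(-1) = 16)
(K + s(5, (4 + N) + 1))² = (16 + (((4 - 4) + 1) - 1*5))² = (16 + ((0 + 1) - 5))² = (16 + (1 - 5))² = (16 - 4)² = 12² = 144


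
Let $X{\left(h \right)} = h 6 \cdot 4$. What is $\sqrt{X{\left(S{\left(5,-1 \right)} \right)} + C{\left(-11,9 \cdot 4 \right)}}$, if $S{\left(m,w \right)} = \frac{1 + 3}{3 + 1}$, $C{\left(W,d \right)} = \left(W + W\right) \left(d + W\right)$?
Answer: $i \sqrt{526} \approx 22.935 i$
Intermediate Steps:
$C{\left(W,d \right)} = 2 W \left(W + d\right)$
$S{\left(m,w \right)} = 1$ ($S{\left(m,w \right)} = \frac{4}{4} = 4 \cdot \frac{1}{4} = 1$)
$X{\left(h \right)} = 24 h$ ($X{\left(h \right)} = 6 h 4 = 24 h$)
$\sqrt{X{\left(S{\left(5,-1 \right)} \right)} + C{\left(-11,9 \cdot 4 \right)}} = \sqrt{24 \cdot 1 + 2 \left(-11\right) \left(-11 + 9 \cdot 4\right)} = \sqrt{24 + 2 \left(-11\right) \left(-11 + 36\right)} = \sqrt{24 + 2 \left(-11\right) 25} = \sqrt{24 - 550} = \sqrt{-526} = i \sqrt{526}$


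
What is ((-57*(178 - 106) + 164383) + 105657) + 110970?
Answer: 376906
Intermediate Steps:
((-57*(178 - 106) + 164383) + 105657) + 110970 = ((-57*72 + 164383) + 105657) + 110970 = ((-4104 + 164383) + 105657) + 110970 = (160279 + 105657) + 110970 = 265936 + 110970 = 376906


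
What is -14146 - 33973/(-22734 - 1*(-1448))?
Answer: -301077783/21286 ≈ -14144.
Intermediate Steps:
-14146 - 33973/(-22734 - 1*(-1448)) = -14146 - 33973/(-22734 + 1448) = -14146 - 33973/(-21286) = -14146 - 33973*(-1)/21286 = -14146 - 1*(-33973/21286) = -14146 + 33973/21286 = -301077783/21286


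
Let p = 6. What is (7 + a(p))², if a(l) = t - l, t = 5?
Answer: 36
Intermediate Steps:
a(l) = 5 - l
(7 + a(p))² = (7 + (5 - 1*6))² = (7 + (5 - 6))² = (7 - 1)² = 6² = 36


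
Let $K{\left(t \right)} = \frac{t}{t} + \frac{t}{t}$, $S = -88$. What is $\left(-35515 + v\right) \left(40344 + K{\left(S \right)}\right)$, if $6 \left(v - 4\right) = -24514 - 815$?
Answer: $-1603047445$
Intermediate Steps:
$v = - \frac{8435}{2}$ ($v = 4 + \frac{-24514 - 815}{6} = 4 + \frac{1}{6} \left(-25329\right) = 4 - \frac{8443}{2} = - \frac{8435}{2} \approx -4217.5$)
$K{\left(t \right)} = 2$ ($K{\left(t \right)} = 1 + 1 = 2$)
$\left(-35515 + v\right) \left(40344 + K{\left(S \right)}\right) = \left(-35515 - \frac{8435}{2}\right) \left(40344 + 2\right) = \left(- \frac{79465}{2}\right) 40346 = -1603047445$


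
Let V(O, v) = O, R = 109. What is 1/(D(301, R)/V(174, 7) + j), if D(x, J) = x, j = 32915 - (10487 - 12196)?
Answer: 174/6024877 ≈ 2.8880e-5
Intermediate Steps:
j = 34624 (j = 32915 - 1*(-1709) = 32915 + 1709 = 34624)
1/(D(301, R)/V(174, 7) + j) = 1/(301/174 + 34624) = 1/(6024877/174) = 174/6024877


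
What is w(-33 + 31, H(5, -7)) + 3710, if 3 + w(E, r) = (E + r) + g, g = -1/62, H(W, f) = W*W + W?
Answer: 231569/62 ≈ 3735.0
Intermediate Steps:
H(W, f) = W + W² (H(W, f) = W² + W = W + W²)
g = -1/62 (g = -1*1/62 = -1/62 ≈ -0.016129)
w(E, r) = -187/62 + E + r (w(E, r) = -3 + ((E + r) - 1/62) = -3 + (-1/62 + E + r) = -187/62 + E + r)
w(-33 + 31, H(5, -7)) + 3710 = (-187/62 + (-33 + 31) + 5*(1 + 5)) + 3710 = (-187/62 - 2 + 5*6) + 3710 = (-187/62 - 2 + 30) + 3710 = 1549/62 + 3710 = 231569/62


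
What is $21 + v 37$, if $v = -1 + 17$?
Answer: $613$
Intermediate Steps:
$v = 16$
$21 + v 37 = 21 + 16 \cdot 37 = 21 + 592 = 613$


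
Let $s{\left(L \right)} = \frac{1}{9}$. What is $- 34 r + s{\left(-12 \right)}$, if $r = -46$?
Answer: $\frac{14077}{9} \approx 1564.1$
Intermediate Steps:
$s{\left(L \right)} = \frac{1}{9}$
$- 34 r + s{\left(-12 \right)} = \left(-34\right) \left(-46\right) + \frac{1}{9} = 1564 + \frac{1}{9} = \frac{14077}{9}$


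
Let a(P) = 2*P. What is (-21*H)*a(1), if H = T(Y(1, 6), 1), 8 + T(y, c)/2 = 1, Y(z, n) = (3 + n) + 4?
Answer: 588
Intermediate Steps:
Y(z, n) = 7 + n
T(y, c) = -14 (T(y, c) = -16 + 2*1 = -16 + 2 = -14)
H = -14
(-21*H)*a(1) = (-21*(-14))*(2*1) = 294*2 = 588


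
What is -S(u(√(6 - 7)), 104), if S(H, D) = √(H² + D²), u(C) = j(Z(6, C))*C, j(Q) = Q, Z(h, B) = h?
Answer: -14*√55 ≈ -103.83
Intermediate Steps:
u(C) = 6*C
S(H, D) = √(D² + H²)
-S(u(√(6 - 7)), 104) = -√(104² + (6*√(6 - 7))²) = -√(10816 + (6*√(-1))²) = -√(10816 + (6*I)²) = -√(10816 - 36) = -√10780 = -14*√55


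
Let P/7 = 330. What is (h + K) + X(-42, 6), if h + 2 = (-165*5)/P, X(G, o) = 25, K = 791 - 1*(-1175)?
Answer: 27841/14 ≈ 1988.6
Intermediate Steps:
P = 2310 (P = 7*330 = 2310)
K = 1966 (K = 791 + 1175 = 1966)
h = -33/14 (h = -2 - 165*5/2310 = -2 - 825*1/2310 = -2 - 5/14 = -33/14 ≈ -2.3571)
(h + K) + X(-42, 6) = (-33/14 + 1966) + 25 = 27491/14 + 25 = 27841/14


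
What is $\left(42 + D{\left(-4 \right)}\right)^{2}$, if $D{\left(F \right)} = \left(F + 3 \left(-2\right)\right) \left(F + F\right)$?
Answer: $14884$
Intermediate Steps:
$D{\left(F \right)} = 2 F \left(-6 + F\right)$ ($D{\left(F \right)} = \left(F - 6\right) 2 F = \left(-6 + F\right) 2 F = 2 F \left(-6 + F\right)$)
$\left(42 + D{\left(-4 \right)}\right)^{2} = \left(42 + 2 \left(-4\right) \left(-6 - 4\right)\right)^{2} = \left(42 + 2 \left(-4\right) \left(-10\right)\right)^{2} = \left(42 + 80\right)^{2} = 122^{2} = 14884$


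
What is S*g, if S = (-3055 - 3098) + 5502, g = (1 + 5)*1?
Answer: -3906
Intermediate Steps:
g = 6 (g = 6*1 = 6)
S = -651 (S = -6153 + 5502 = -651)
S*g = -651*6 = -3906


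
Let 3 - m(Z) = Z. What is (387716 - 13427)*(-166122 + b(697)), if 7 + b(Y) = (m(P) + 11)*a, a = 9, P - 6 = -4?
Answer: -62139834069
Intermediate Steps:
P = 2 (P = 6 - 4 = 2)
m(Z) = 3 - Z
b(Y) = 101 (b(Y) = -7 + ((3 - 1*2) + 11)*9 = -7 + ((3 - 2) + 11)*9 = -7 + (1 + 11)*9 = -7 + 12*9 = -7 + 108 = 101)
(387716 - 13427)*(-166122 + b(697)) = (387716 - 13427)*(-166122 + 101) = 374289*(-166021) = -62139834069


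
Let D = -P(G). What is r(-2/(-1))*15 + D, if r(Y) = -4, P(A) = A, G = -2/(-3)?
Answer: -182/3 ≈ -60.667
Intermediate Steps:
G = ⅔ (G = -2*(-⅓) = ⅔ ≈ 0.66667)
D = -⅔ (D = -1*⅔ = -⅔ ≈ -0.66667)
r(-2/(-1))*15 + D = -4*15 - ⅔ = -60 - ⅔ = -182/3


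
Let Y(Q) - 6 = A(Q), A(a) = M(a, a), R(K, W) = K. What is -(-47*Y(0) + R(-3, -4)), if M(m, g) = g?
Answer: 285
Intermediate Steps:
A(a) = a
Y(Q) = 6 + Q
-(-47*Y(0) + R(-3, -4)) = -(-47*(6 + 0) - 3) = -(-47*6 - 3) = -(-282 - 3) = -1*(-285) = 285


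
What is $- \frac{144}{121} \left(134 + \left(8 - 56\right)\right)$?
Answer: $- \frac{12384}{121} \approx -102.35$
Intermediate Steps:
$- \frac{144}{121} \left(134 + \left(8 - 56\right)\right) = \left(-144\right) \frac{1}{121} \left(134 + \left(8 - 56\right)\right) = - \frac{144 \left(134 - 48\right)}{121} = \left(- \frac{144}{121}\right) 86 = - \frac{12384}{121}$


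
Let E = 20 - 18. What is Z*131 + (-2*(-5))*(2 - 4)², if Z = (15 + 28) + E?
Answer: 5935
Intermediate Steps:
E = 2
Z = 45 (Z = (15 + 28) + 2 = 43 + 2 = 45)
Z*131 + (-2*(-5))*(2 - 4)² = 45*131 + (-2*(-5))*(2 - 4)² = 5895 + 10*(-2)² = 5895 + 10*4 = 5895 + 40 = 5935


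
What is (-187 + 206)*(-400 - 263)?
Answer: -12597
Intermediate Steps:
(-187 + 206)*(-400 - 263) = 19*(-663) = -12597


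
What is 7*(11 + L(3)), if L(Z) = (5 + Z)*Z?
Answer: 245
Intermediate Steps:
L(Z) = Z*(5 + Z)
7*(11 + L(3)) = 7*(11 + 3*(5 + 3)) = 7*(11 + 3*8) = 7*(11 + 24) = 7*35 = 245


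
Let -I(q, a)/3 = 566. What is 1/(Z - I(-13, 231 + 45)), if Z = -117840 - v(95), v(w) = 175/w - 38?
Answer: -19/2206011 ≈ -8.6128e-6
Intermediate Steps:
I(q, a) = -1698 (I(q, a) = -3*566 = -1698)
v(w) = -38 + 175/w
Z = -2238273/19 (Z = -117840 - (-38 + 175/95) = -117840 - (-38 + 175*(1/95)) = -117840 - (-38 + 35/19) = -117840 - 1*(-687/19) = -117840 + 687/19 = -2238273/19 ≈ -1.1780e+5)
1/(Z - I(-13, 231 + 45)) = 1/(-2238273/19 - 1*(-1698)) = 1/(-2238273/19 + 1698) = 1/(-2206011/19) = -19/2206011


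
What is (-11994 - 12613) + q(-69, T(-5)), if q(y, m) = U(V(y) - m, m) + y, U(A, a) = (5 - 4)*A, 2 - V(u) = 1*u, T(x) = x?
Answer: -24600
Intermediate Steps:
V(u) = 2 - u
U(A, a) = A (U(A, a) = 1*A = A)
q(y, m) = 2 - m (q(y, m) = ((2 - y) - m) + y = (2 - m - y) + y = 2 - m)
(-11994 - 12613) + q(-69, T(-5)) = (-11994 - 12613) + (2 - 1*(-5)) = -24607 + (2 + 5) = -24607 + 7 = -24600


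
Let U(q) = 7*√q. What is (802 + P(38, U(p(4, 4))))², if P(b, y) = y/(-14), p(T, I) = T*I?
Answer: 640000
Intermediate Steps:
p(T, I) = I*T
P(b, y) = -y/14 (P(b, y) = y*(-1/14) = -y/14)
(802 + P(38, U(p(4, 4))))² = (802 - √(4*4)/2)² = (802 - √16/2)² = (802 - 4/2)² = (802 - 1/14*28)² = (802 - 2)² = 800² = 640000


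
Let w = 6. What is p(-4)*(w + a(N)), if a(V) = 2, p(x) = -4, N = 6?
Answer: -32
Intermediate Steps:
p(-4)*(w + a(N)) = -4*(6 + 2) = -4*8 = -32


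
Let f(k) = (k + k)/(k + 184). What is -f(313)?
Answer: -626/497 ≈ -1.2596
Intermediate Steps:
f(k) = 2*k/(184 + k) (f(k) = (2*k)/(184 + k) = 2*k/(184 + k))
-f(313) = -2*313/(184 + 313) = -2*313/497 = -1*626/497 = -626/497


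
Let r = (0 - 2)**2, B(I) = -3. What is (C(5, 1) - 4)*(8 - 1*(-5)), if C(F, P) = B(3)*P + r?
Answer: -39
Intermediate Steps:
r = 4 (r = (-2)**2 = 4)
C(F, P) = 4 - 3*P (C(F, P) = -3*P + 4 = 4 - 3*P)
(C(5, 1) - 4)*(8 - 1*(-5)) = ((4 - 3*1) - 4)*(8 - 1*(-5)) = ((4 - 3) - 4)*(8 + 5) = (1 - 4)*13 = -3*13 = -39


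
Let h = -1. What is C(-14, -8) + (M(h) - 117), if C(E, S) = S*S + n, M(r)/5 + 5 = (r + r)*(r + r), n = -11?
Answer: -69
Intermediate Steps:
M(r) = -25 + 20*r**2 (M(r) = -25 + 5*((r + r)*(r + r)) = -25 + 5*((2*r)*(2*r)) = -25 + 5*(4*r**2) = -25 + 20*r**2)
C(E, S) = -11 + S**2 (C(E, S) = S*S - 11 = S**2 - 11 = -11 + S**2)
C(-14, -8) + (M(h) - 117) = (-11 + (-8)**2) + ((-25 + 20*(-1)**2) - 117) = (-11 + 64) + ((-25 + 20*1) - 117) = 53 + ((-25 + 20) - 117) = 53 + (-5 - 117) = 53 - 122 = -69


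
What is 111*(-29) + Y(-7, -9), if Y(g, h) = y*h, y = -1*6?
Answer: -3165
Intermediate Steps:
y = -6
Y(g, h) = -6*h
111*(-29) + Y(-7, -9) = 111*(-29) - 6*(-9) = -3219 + 54 = -3165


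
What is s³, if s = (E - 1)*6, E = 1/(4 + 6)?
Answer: -19683/125 ≈ -157.46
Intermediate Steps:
E = ⅒ (E = 1/10 = 1*(⅒) = ⅒ ≈ 0.10000)
s = -27/5 (s = (⅒ - 1)*6 = -9/10*6 = -27/5 ≈ -5.4000)
s³ = (-27/5)³ = -19683/125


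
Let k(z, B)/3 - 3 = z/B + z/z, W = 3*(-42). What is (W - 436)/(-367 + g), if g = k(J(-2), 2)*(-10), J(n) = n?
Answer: 562/457 ≈ 1.2298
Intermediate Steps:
W = -126
k(z, B) = 12 + 3*z/B (k(z, B) = 9 + 3*(z/B + z/z) = 9 + 3*(z/B + 1) = 9 + 3*(1 + z/B) = 9 + (3 + 3*z/B) = 12 + 3*z/B)
g = -90 (g = (12 + 3*(-2)/2)*(-10) = (12 + 3*(-2)*(½))*(-10) = (12 - 3)*(-10) = 9*(-10) = -90)
(W - 436)/(-367 + g) = (-126 - 436)/(-367 - 90) = -562/(-457) = -562*(-1/457) = 562/457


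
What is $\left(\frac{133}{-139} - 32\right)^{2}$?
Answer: $\frac{20985561}{19321} \approx 1086.2$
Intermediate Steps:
$\left(\frac{133}{-139} - 32\right)^{2} = \left(133 \left(- \frac{1}{139}\right) - 32\right)^{2} = \left(- \frac{133}{139} - 32\right)^{2} = \left(- \frac{4581}{139}\right)^{2} = \frac{20985561}{19321}$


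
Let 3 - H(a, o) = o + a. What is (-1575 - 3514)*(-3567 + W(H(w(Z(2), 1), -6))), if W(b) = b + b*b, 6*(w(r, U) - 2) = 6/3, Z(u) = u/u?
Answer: 161031227/9 ≈ 1.7892e+7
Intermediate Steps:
Z(u) = 1
w(r, U) = 7/3 (w(r, U) = 2 + (6/3)/6 = 2 + (6*(⅓))/6 = 2 + (⅙)*2 = 2 + ⅓ = 7/3)
H(a, o) = 3 - a - o (H(a, o) = 3 - (o + a) = 3 - (a + o) = 3 + (-a - o) = 3 - a - o)
W(b) = b + b²
(-1575 - 3514)*(-3567 + W(H(w(Z(2), 1), -6))) = (-1575 - 3514)*(-3567 + (3 - 1*7/3 - 1*(-6))*(1 + (3 - 1*7/3 - 1*(-6)))) = -5089*(-3567 + (3 - 7/3 + 6)*(1 + (3 - 7/3 + 6))) = -5089*(-3567 + 20*(1 + 20/3)/3) = -5089*(-3567 + (20/3)*(23/3)) = -5089*(-3567 + 460/9) = -5089*(-31643/9) = 161031227/9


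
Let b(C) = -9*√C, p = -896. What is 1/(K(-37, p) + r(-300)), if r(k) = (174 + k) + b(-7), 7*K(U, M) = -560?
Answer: I/(-206*I + 9*√7) ≈ -0.0047904 + 0.00055372*I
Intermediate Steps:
K(U, M) = -80 (K(U, M) = (⅐)*(-560) = -80)
r(k) = 174 + k - 9*I*√7 (r(k) = (174 + k) - 9*I*√7 = 174 + k - 9*I*√7)
1/(K(-37, p) + r(-300)) = 1/(-80 + (174 - 300 - 9*I*√7)) = 1/(-80 + (-126 - 9*I*√7)) = 1/(-206 - 9*I*√7)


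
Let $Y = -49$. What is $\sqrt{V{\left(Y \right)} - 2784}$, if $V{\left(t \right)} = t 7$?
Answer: $i \sqrt{3127} \approx 55.92 i$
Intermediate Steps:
$V{\left(t \right)} = 7 t$
$\sqrt{V{\left(Y \right)} - 2784} = \sqrt{7 \left(-49\right) - 2784} = \sqrt{-343 - 2784} = \sqrt{-3127} = i \sqrt{3127}$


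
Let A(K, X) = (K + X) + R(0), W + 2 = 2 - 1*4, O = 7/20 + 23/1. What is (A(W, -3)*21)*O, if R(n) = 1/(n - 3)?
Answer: -35959/10 ≈ -3595.9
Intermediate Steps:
R(n) = 1/(-3 + n)
O = 467/20 (O = 7*(1/20) + 23*1 = 7/20 + 23 = 467/20 ≈ 23.350)
W = -4 (W = -2 + (2 - 1*4) = -2 + (2 - 4) = -2 - 2 = -4)
A(K, X) = -⅓ + K + X (A(K, X) = (K + X) + 1/(-3 + 0) = (K + X) + 1/(-3) = (K + X) - ⅓ = -⅓ + K + X)
(A(W, -3)*21)*O = ((-⅓ - 4 - 3)*21)*(467/20) = -22/3*21*(467/20) = -154*467/20 = -35959/10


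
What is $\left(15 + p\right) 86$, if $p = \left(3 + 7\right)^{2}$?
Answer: $9890$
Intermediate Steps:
$p = 100$ ($p = 10^{2} = 100$)
$\left(15 + p\right) 86 = \left(15 + 100\right) 86 = 115 \cdot 86 = 9890$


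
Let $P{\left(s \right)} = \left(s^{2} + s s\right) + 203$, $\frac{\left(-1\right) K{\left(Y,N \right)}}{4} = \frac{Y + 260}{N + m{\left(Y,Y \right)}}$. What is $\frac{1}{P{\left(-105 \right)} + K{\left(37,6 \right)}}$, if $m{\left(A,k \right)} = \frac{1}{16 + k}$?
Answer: $\frac{29}{639613} \approx 4.534 \cdot 10^{-5}$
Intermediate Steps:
$K{\left(Y,N \right)} = - \frac{4 \left(260 + Y\right)}{N + \frac{1}{16 + Y}}$ ($K{\left(Y,N \right)} = - 4 \frac{Y + 260}{N + \frac{1}{16 + Y}} = - 4 \frac{260 + Y}{N + \frac{1}{16 + Y}} = - \frac{4 \left(260 + Y\right)}{N + \frac{1}{16 + Y}}$)
$P{\left(s \right)} = 203 + 2 s^{2}$ ($P{\left(s \right)} = \left(s^{2} + s^{2}\right) + 203 = 2 s^{2} + 203 = 203 + 2 s^{2}$)
$\frac{1}{P{\left(-105 \right)} + K{\left(37,6 \right)}} = \frac{1}{\left(203 + 2 \left(-105\right)^{2}\right) - \frac{4 \left(16 + 37\right) \left(260 + 37\right)}{1 + 6 \left(16 + 37\right)}} = \frac{1}{\left(203 + 2 \cdot 11025\right) - 4 \frac{1}{1 + 6 \cdot 53} \cdot 53 \cdot 297} = \frac{1}{\left(203 + 22050\right) - 4 \frac{1}{1 + 318} \cdot 53 \cdot 297} = \frac{1}{22253 - 4 \cdot \frac{1}{319} \cdot 53 \cdot 297} = \frac{1}{22253 - \frac{4}{319} \cdot 53 \cdot 297} = \frac{1}{22253 - \frac{5724}{29}} = \frac{1}{\frac{639613}{29}} = \frac{29}{639613}$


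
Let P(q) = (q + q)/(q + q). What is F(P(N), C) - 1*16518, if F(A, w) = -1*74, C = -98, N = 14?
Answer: -16592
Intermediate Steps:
P(q) = 1 (P(q) = (2*q)/((2*q)) = (2*q)*(1/(2*q)) = 1)
F(A, w) = -74
F(P(N), C) - 1*16518 = -74 - 1*16518 = -74 - 16518 = -16592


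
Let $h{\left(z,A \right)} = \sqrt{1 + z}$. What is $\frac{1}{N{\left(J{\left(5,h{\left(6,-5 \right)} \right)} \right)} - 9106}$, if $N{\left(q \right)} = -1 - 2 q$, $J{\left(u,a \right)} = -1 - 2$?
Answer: $- \frac{1}{9101} \approx -0.00010988$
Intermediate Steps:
$J{\left(u,a \right)} = -3$ ($J{\left(u,a \right)} = -1 - 2 = -3$)
$\frac{1}{N{\left(J{\left(5,h{\left(6,-5 \right)} \right)} \right)} - 9106} = \frac{1}{\left(-1 - -6\right) - 9106} = \frac{1}{\left(-1 + 6\right) - 9106} = \frac{1}{5 - 9106} = \frac{1}{-9101} = - \frac{1}{9101}$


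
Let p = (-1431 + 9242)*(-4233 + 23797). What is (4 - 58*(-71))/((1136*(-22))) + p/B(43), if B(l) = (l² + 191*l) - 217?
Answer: 173595318349/11183920 ≈ 15522.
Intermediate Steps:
p = 152814404 (p = 7811*19564 = 152814404)
B(l) = -217 + l² + 191*l
(4 - 58*(-71))/((1136*(-22))) + p/B(43) = (4 - 58*(-71))/((1136*(-22))) + 152814404/(-217 + 43² + 191*43) = (4 + 4118)/(-24992) + 152814404/(-217 + 1849 + 8213) = 4122*(-1/24992) + 152814404/9845 = -2061/12496 + 152814404*(1/9845) = -2061/12496 + 152814404/9845 = 173595318349/11183920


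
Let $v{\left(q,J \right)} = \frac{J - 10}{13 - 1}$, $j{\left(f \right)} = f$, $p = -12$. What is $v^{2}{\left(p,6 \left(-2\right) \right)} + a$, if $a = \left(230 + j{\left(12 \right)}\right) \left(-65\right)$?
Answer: $- \frac{566159}{36} \approx -15727.0$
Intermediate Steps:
$v{\left(q,J \right)} = - \frac{5}{6} + \frac{J}{12}$ ($v{\left(q,J \right)} = \frac{-10 + J}{12} = \left(-10 + J\right) \frac{1}{12} = - \frac{5}{6} + \frac{J}{12}$)
$a = -15730$ ($a = \left(230 + 12\right) \left(-65\right) = 242 \left(-65\right) = -15730$)
$v^{2}{\left(p,6 \left(-2\right) \right)} + a = \left(- \frac{5}{6} + \frac{6 \left(-2\right)}{12}\right)^{2} - 15730 = \left(- \frac{5}{6} + \frac{1}{12} \left(-12\right)\right)^{2} - 15730 = \left(- \frac{5}{6} - 1\right)^{2} - 15730 = \left(- \frac{11}{6}\right)^{2} - 15730 = \frac{121}{36} - 15730 = - \frac{566159}{36}$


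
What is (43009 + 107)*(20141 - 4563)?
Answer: 671661048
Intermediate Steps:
(43009 + 107)*(20141 - 4563) = 43116*15578 = 671661048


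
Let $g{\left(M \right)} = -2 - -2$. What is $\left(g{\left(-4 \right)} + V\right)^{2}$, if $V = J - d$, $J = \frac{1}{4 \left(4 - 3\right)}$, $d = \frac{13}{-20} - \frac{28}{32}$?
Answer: $\frac{5041}{1600} \approx 3.1506$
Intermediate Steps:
$d = - \frac{61}{40}$ ($d = 13 \left(- \frac{1}{20}\right) - \frac{7}{8} = - \frac{13}{20} - \frac{7}{8} = - \frac{61}{40} \approx -1.525$)
$J = \frac{1}{4}$ ($J = \frac{1}{4 \cdot 1} = \frac{1}{4} \approx 0.25$)
$g{\left(M \right)} = 0$ ($g{\left(M \right)} = -2 + 2 = 0$)
$V = \frac{71}{40}$ ($V = \frac{1}{4} - - \frac{61}{40} = \frac{1}{4} + \frac{61}{40} = \frac{71}{40} \approx 1.775$)
$\left(g{\left(-4 \right)} + V\right)^{2} = \left(0 + \frac{71}{40}\right)^{2} = \left(\frac{71}{40}\right)^{2} = \frac{5041}{1600}$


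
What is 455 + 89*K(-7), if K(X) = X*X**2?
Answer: -30072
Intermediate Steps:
K(X) = X**3
455 + 89*K(-7) = 455 + 89*(-7)**3 = 455 + 89*(-343) = 455 - 30527 = -30072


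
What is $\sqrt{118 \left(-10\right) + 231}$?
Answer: $i \sqrt{949} \approx 30.806 i$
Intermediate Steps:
$\sqrt{118 \left(-10\right) + 231} = \sqrt{-1180 + 231} = \sqrt{-949} = i \sqrt{949}$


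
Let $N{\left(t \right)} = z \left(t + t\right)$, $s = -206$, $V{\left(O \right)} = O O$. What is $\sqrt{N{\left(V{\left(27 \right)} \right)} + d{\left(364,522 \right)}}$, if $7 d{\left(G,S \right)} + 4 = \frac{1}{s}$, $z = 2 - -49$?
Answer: $\frac{\sqrt{154616158662}}{1442} \approx 272.69$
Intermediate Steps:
$V{\left(O \right)} = O^{2}$
$z = 51$ ($z = 2 + 49 = 51$)
$N{\left(t \right)} = 102 t$ ($N{\left(t \right)} = 51 \left(t + t\right) = 51 \cdot 2 t = 102 t$)
$d{\left(G,S \right)} = - \frac{825}{1442}$ ($d{\left(G,S \right)} = - \frac{4}{7} + \frac{1}{7 \left(-206\right)} = - \frac{4}{7} + \frac{1}{7} \left(- \frac{1}{206}\right) = - \frac{4}{7} - \frac{1}{1442} = - \frac{825}{1442}$)
$\sqrt{N{\left(V{\left(27 \right)} \right)} + d{\left(364,522 \right)}} = \sqrt{102 \cdot 27^{2} - \frac{825}{1442}} = \sqrt{102 \cdot 729 - \frac{825}{1442}} = \sqrt{74358 - \frac{825}{1442}} = \sqrt{\frac{107223411}{1442}} = \frac{\sqrt{154616158662}}{1442}$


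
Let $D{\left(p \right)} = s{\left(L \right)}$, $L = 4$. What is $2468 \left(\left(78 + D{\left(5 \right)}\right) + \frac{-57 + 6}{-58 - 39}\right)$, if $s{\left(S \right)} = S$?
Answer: $\frac{19756340}{97} \approx 2.0367 \cdot 10^{5}$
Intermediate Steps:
$D{\left(p \right)} = 4$
$2468 \left(\left(78 + D{\left(5 \right)}\right) + \frac{-57 + 6}{-58 - 39}\right) = 2468 \left(\left(78 + 4\right) + \frac{-57 + 6}{-58 - 39}\right) = 2468 \left(82 - \frac{51}{-97}\right) = 2468 \left(82 - - \frac{51}{97}\right) = 2468 \left(82 + \frac{51}{97}\right) = 2468 \cdot \frac{8005}{97} = \frac{19756340}{97}$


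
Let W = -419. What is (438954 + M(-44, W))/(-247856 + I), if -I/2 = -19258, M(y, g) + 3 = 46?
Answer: -438997/209340 ≈ -2.0971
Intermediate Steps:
M(y, g) = 43 (M(y, g) = -3 + 46 = 43)
I = 38516 (I = -2*(-19258) = 38516)
(438954 + M(-44, W))/(-247856 + I) = (438954 + 43)/(-247856 + 38516) = 438997/(-209340) = 438997*(-1/209340) = -438997/209340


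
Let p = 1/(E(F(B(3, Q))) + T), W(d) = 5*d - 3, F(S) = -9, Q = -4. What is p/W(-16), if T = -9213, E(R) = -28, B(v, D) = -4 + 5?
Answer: 1/767003 ≈ 1.3038e-6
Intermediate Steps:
B(v, D) = 1
W(d) = -3 + 5*d
p = -1/9241 (p = 1/(-28 - 9213) = 1/(-9241) = -1/9241 ≈ -0.00010821)
p/W(-16) = -1/(9241*(-3 + 5*(-16))) = -1/(9241*(-3 - 80)) = -1/9241/(-83) = -1/9241*(-1/83) = 1/767003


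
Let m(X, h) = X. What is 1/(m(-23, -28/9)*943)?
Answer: -1/21689 ≈ -4.6106e-5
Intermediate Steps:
1/(m(-23, -28/9)*943) = 1/(-23*943) = -1/23*1/943 = -1/21689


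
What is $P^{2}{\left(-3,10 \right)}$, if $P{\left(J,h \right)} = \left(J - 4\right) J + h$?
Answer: $961$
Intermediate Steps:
$P{\left(J,h \right)} = h + J \left(-4 + J\right)$ ($P{\left(J,h \right)} = \left(-4 + J\right) J + h = J \left(-4 + J\right) + h = h + J \left(-4 + J\right)$)
$P^{2}{\left(-3,10 \right)} = \left(10 + \left(-3\right)^{2} - -12\right)^{2} = \left(10 + 9 + 12\right)^{2} = 31^{2} = 961$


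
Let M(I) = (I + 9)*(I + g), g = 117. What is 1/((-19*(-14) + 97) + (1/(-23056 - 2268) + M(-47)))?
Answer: -25324/58169229 ≈ -0.00043535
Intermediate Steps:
M(I) = (9 + I)*(117 + I) (M(I) = (I + 9)*(I + 117) = (9 + I)*(117 + I))
1/((-19*(-14) + 97) + (1/(-23056 - 2268) + M(-47))) = 1/((-19*(-14) + 97) + (1/(-23056 - 2268) + (1053 + (-47)² + 126*(-47)))) = 1/((266 + 97) + (1/(-25324) + (1053 + 2209 - 5922))) = 1/(363 + (-1/25324 - 2660)) = 1/(363 - 67361841/25324) = 1/(-58169229/25324) = -25324/58169229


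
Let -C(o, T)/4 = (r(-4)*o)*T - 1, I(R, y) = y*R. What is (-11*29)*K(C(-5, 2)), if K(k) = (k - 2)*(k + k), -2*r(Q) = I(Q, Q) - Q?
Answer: -100553904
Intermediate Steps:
I(R, y) = R*y
r(Q) = Q/2 - Q²/2 (r(Q) = -(Q*Q - Q)/2 = -(Q² - Q)/2 = Q/2 - Q²/2)
C(o, T) = 4 + 40*T*o (C(o, T) = -4*((((½)*(-4)*(1 - 1*(-4)))*o)*T - 1) = -4*((((½)*(-4)*(1 + 4))*o)*T - 1) = -4*((((½)*(-4)*5)*o)*T - 1) = -4*((-10*o)*T - 1) = -4*(-10*T*o - 1) = -4*(-1 - 10*T*o) = 4 + 40*T*o)
K(k) = 2*k*(-2 + k) (K(k) = (-2 + k)*(2*k) = 2*k*(-2 + k))
(-11*29)*K(C(-5, 2)) = (-11*29)*(2*(4 + 40*2*(-5))*(-2 + (4 + 40*2*(-5)))) = -638*(4 - 400)*(-2 + (4 - 400)) = -638*(-396)*(-2 - 396) = -638*(-396)*(-398) = -319*315216 = -100553904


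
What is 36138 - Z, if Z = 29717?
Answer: 6421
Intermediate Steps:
36138 - Z = 36138 - 1*29717 = 36138 - 29717 = 6421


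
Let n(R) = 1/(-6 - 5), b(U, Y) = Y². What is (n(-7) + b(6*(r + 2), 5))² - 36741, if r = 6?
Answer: -4370585/121 ≈ -36121.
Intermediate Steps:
n(R) = -1/11 (n(R) = 1/(-11) = -1/11)
(n(-7) + b(6*(r + 2), 5))² - 36741 = (-1/11 + 5²)² - 36741 = (-1/11 + 25)² - 36741 = (274/11)² - 36741 = 75076/121 - 36741 = -4370585/121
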